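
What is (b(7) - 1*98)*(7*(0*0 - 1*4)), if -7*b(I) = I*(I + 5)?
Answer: 3080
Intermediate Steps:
b(I) = -I*(5 + I)/7 (b(I) = -I*(I + 5)/7 = -I*(5 + I)/7)
(b(7) - 1*98)*(7*(0*0 - 1*4)) = (-1/7*7*(5 + 7) - 1*98)*(7*(0*0 - 1*4)) = (-1/7*7*12 - 98)*(7*(0 - 4)) = (-12 - 98)*(7*(-4)) = -110*(-28) = 3080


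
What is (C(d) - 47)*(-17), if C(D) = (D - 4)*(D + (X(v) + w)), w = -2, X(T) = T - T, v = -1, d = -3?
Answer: 204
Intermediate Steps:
X(T) = 0
C(D) = (-4 + D)*(-2 + D) (C(D) = (D - 4)*(D + (0 - 2)) = (-4 + D)*(D - 2) = (-4 + D)*(-2 + D))
(C(d) - 47)*(-17) = ((8 + (-3)² - 6*(-3)) - 47)*(-17) = ((8 + 9 + 18) - 47)*(-17) = (35 - 47)*(-17) = -12*(-17) = 204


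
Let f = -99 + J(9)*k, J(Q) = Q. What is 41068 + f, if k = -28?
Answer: 40717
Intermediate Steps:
f = -351 (f = -99 + 9*(-28) = -99 - 252 = -351)
41068 + f = 41068 - 351 = 40717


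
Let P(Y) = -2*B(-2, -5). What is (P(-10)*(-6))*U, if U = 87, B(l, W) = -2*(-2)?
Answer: 4176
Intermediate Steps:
B(l, W) = 4
P(Y) = -8 (P(Y) = -2*4 = -8)
(P(-10)*(-6))*U = -8*(-6)*87 = 48*87 = 4176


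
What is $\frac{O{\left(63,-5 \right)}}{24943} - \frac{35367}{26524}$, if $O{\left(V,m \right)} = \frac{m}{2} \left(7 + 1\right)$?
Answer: $- \frac{882689561}{661588132} \approx -1.3342$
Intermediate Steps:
$O{\left(V,m \right)} = 4 m$ ($O{\left(V,m \right)} = m \frac{1}{2} \cdot 8 = \frac{m}{2} \cdot 8 = 4 m$)
$\frac{O{\left(63,-5 \right)}}{24943} - \frac{35367}{26524} = \frac{4 \left(-5\right)}{24943} - \frac{35367}{26524} = \left(-20\right) \frac{1}{24943} - \frac{35367}{26524} = - \frac{20}{24943} - \frac{35367}{26524} = - \frac{882689561}{661588132}$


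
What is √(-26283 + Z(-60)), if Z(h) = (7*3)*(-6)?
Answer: I*√26409 ≈ 162.51*I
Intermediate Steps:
Z(h) = -126 (Z(h) = 21*(-6) = -126)
√(-26283 + Z(-60)) = √(-26283 - 126) = √(-26409) = I*√26409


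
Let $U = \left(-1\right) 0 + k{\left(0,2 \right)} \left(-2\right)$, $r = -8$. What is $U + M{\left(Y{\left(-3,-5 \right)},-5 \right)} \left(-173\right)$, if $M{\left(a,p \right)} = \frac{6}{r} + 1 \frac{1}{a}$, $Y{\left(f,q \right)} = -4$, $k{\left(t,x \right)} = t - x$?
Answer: $177$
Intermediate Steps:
$U = 4$ ($U = \left(-1\right) 0 + \left(0 - 2\right) \left(-2\right) = 0 + \left(0 - 2\right) \left(-2\right) = 0 - -4 = 0 + 4 = 4$)
$M{\left(a,p \right)} = - \frac{3}{4} + \frac{1}{a}$ ($M{\left(a,p \right)} = \frac{6}{-8} + 1 \frac{1}{a} = 6 \left(- \frac{1}{8}\right) + \frac{1}{a} = - \frac{3}{4} + \frac{1}{a}$)
$U + M{\left(Y{\left(-3,-5 \right)},-5 \right)} \left(-173\right) = 4 + \left(- \frac{3}{4} + \frac{1}{-4}\right) \left(-173\right) = 4 + \left(- \frac{3}{4} - \frac{1}{4}\right) \left(-173\right) = 4 - -173 = 4 + 173 = 177$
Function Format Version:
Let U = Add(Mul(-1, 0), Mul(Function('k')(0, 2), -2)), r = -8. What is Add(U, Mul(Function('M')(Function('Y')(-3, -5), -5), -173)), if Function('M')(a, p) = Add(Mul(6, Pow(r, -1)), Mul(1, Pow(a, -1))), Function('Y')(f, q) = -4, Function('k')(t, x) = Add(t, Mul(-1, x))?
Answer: 177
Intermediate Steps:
U = 4 (U = Add(Mul(-1, 0), Mul(Add(0, Mul(-1, 2)), -2)) = Add(0, Mul(Add(0, -2), -2)) = Add(0, Mul(-2, -2)) = Add(0, 4) = 4)
Function('M')(a, p) = Add(Rational(-3, 4), Pow(a, -1)) (Function('M')(a, p) = Add(Mul(6, Pow(-8, -1)), Mul(1, Pow(a, -1))) = Add(Mul(6, Rational(-1, 8)), Pow(a, -1)) = Add(Rational(-3, 4), Pow(a, -1)))
Add(U, Mul(Function('M')(Function('Y')(-3, -5), -5), -173)) = Add(4, Mul(Add(Rational(-3, 4), Pow(-4, -1)), -173)) = Add(4, Mul(Add(Rational(-3, 4), Rational(-1, 4)), -173)) = Add(4, Mul(-1, -173)) = Add(4, 173) = 177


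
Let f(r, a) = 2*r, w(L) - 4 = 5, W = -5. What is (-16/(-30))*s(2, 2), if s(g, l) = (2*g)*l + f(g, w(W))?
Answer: 32/5 ≈ 6.4000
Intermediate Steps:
w(L) = 9 (w(L) = 4 + 5 = 9)
s(g, l) = 2*g + 2*g*l (s(g, l) = (2*g)*l + 2*g = 2*g*l + 2*g = 2*g + 2*g*l)
(-16/(-30))*s(2, 2) = (-16/(-30))*(2*2*(1 + 2)) = (-16*(-1/30))*(2*2*3) = (8/15)*12 = 32/5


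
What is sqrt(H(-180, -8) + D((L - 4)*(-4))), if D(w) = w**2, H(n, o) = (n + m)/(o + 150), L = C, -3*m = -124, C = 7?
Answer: 16*sqrt(25347)/213 ≈ 11.959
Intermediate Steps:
m = 124/3 (m = -1/3*(-124) = 124/3 ≈ 41.333)
L = 7
H(n, o) = (124/3 + n)/(150 + o) (H(n, o) = (n + 124/3)/(o + 150) = (124/3 + n)/(150 + o))
sqrt(H(-180, -8) + D((L - 4)*(-4))) = sqrt((124/3 - 180)/(150 - 8) + ((7 - 4)*(-4))**2) = sqrt(-416/3/142 + (3*(-4))**2) = sqrt((1/142)*(-416/3) + (-12)**2) = sqrt(-208/213 + 144) = sqrt(30464/213) = 16*sqrt(25347)/213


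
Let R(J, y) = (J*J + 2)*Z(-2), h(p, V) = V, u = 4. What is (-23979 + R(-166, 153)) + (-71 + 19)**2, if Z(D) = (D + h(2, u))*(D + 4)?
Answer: 88957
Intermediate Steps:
Z(D) = (4 + D)**2 (Z(D) = (D + 4)*(D + 4) = (4 + D)*(4 + D) = (4 + D)**2)
R(J, y) = 8 + 4*J**2 (R(J, y) = (J*J + 2)*(16 + (-2)**2 + 8*(-2)) = (J**2 + 2)*(16 + 4 - 16) = (2 + J**2)*4 = 8 + 4*J**2)
(-23979 + R(-166, 153)) + (-71 + 19)**2 = (-23979 + (8 + 4*(-166)**2)) + (-71 + 19)**2 = (-23979 + (8 + 4*27556)) + (-52)**2 = (-23979 + (8 + 110224)) + 2704 = (-23979 + 110232) + 2704 = 86253 + 2704 = 88957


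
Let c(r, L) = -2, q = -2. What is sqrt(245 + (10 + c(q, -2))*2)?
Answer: 3*sqrt(29) ≈ 16.155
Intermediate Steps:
sqrt(245 + (10 + c(q, -2))*2) = sqrt(245 + (10 - 2)*2) = sqrt(245 + 8*2) = sqrt(245 + 16) = sqrt(261) = 3*sqrt(29)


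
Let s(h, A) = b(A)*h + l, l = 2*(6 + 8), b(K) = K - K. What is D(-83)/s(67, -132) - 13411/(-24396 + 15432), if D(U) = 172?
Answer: 479329/62748 ≈ 7.6390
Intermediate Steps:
b(K) = 0
l = 28 (l = 2*14 = 28)
s(h, A) = 28 (s(h, A) = 0*h + 28 = 0 + 28 = 28)
D(-83)/s(67, -132) - 13411/(-24396 + 15432) = 172/28 - 13411/(-24396 + 15432) = 172*(1/28) - 13411/(-8964) = 43/7 - 13411*(-1/8964) = 43/7 + 13411/8964 = 479329/62748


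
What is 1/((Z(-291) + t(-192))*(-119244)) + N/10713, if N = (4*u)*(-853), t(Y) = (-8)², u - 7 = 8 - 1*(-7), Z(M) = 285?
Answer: -1041291714899/148611293076 ≈ -7.0068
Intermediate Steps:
u = 22 (u = 7 + (8 - 1*(-7)) = 7 + (8 + 7) = 7 + 15 = 22)
t(Y) = 64
N = -75064 (N = (4*22)*(-853) = 88*(-853) = -75064)
1/((Z(-291) + t(-192))*(-119244)) + N/10713 = 1/((285 + 64)*(-119244)) - 75064/10713 = -1/119244/349 - 75064*1/10713 = (1/349)*(-1/119244) - 75064/10713 = -1/41616156 - 75064/10713 = -1041291714899/148611293076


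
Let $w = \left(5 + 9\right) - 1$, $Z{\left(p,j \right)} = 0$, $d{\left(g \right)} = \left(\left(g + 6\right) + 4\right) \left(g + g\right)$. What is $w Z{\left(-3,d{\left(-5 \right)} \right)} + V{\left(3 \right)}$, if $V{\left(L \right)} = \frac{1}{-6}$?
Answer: $- \frac{1}{6} \approx -0.16667$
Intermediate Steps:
$d{\left(g \right)} = 2 g \left(10 + g\right)$ ($d{\left(g \right)} = \left(\left(6 + g\right) + 4\right) 2 g = \left(10 + g\right) 2 g = 2 g \left(10 + g\right)$)
$V{\left(L \right)} = - \frac{1}{6}$
$w = 13$ ($w = 14 - 1 = 13$)
$w Z{\left(-3,d{\left(-5 \right)} \right)} + V{\left(3 \right)} = 13 \cdot 0 - \frac{1}{6} = 0 - \frac{1}{6} = - \frac{1}{6}$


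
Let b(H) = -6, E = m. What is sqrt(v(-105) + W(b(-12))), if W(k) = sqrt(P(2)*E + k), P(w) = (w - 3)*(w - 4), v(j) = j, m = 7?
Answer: sqrt(-105 + 2*sqrt(2)) ≈ 10.108*I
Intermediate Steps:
P(w) = (-4 + w)*(-3 + w) (P(w) = (-3 + w)*(-4 + w) = (-4 + w)*(-3 + w))
E = 7
W(k) = sqrt(14 + k) (W(k) = sqrt((12 + 2**2 - 7*2)*7 + k) = sqrt((12 + 4 - 14)*7 + k) = sqrt(2*7 + k) = sqrt(14 + k))
sqrt(v(-105) + W(b(-12))) = sqrt(-105 + sqrt(14 - 6)) = sqrt(-105 + sqrt(8)) = sqrt(-105 + 2*sqrt(2))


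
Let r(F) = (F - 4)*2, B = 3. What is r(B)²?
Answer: 4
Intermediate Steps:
r(F) = -8 + 2*F (r(F) = (-4 + F)*2 = -8 + 2*F)
r(B)² = (-8 + 2*3)² = (-8 + 6)² = (-2)² = 4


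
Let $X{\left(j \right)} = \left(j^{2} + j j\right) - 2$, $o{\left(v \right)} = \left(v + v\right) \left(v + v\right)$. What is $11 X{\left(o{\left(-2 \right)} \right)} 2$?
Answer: $11220$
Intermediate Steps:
$o{\left(v \right)} = 4 v^{2}$ ($o{\left(v \right)} = 2 v 2 v = 4 v^{2}$)
$X{\left(j \right)} = -2 + 2 j^{2}$ ($X{\left(j \right)} = \left(j^{2} + j^{2}\right) - 2 = 2 j^{2} - 2 = -2 + 2 j^{2}$)
$11 X{\left(o{\left(-2 \right)} \right)} 2 = 11 \left(-2 + 2 \left(4 \left(-2\right)^{2}\right)^{2}\right) 2 = 11 \left(-2 + 2 \left(4 \cdot 4\right)^{2}\right) 2 = 11 \left(-2 + 2 \cdot 16^{2}\right) 2 = 11 \left(-2 + 2 \cdot 256\right) 2 = 11 \left(-2 + 512\right) 2 = 11 \cdot 510 \cdot 2 = 5610 \cdot 2 = 11220$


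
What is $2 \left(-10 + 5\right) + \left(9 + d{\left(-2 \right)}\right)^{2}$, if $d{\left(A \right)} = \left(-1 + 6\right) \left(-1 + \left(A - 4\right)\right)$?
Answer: $666$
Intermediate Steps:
$d{\left(A \right)} = -25 + 5 A$ ($d{\left(A \right)} = 5 \left(-1 + \left(A - 4\right)\right) = 5 \left(-1 + \left(-4 + A\right)\right) = 5 \left(-5 + A\right) = -25 + 5 A$)
$2 \left(-10 + 5\right) + \left(9 + d{\left(-2 \right)}\right)^{2} = 2 \left(-10 + 5\right) + \left(9 + \left(-25 + 5 \left(-2\right)\right)\right)^{2} = 2 \left(-5\right) + \left(9 - 35\right)^{2} = -10 + \left(9 - 35\right)^{2} = -10 + \left(-26\right)^{2} = -10 + 676 = 666$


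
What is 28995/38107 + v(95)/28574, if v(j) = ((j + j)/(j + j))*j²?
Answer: 1172418805/1088869418 ≈ 1.0767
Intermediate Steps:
v(j) = j² (v(j) = ((2*j)/((2*j)))*j² = ((2*j)*(1/(2*j)))*j² = 1*j² = j²)
28995/38107 + v(95)/28574 = 28995/38107 + 95²/28574 = 28995*(1/38107) + 9025*(1/28574) = 28995/38107 + 9025/28574 = 1172418805/1088869418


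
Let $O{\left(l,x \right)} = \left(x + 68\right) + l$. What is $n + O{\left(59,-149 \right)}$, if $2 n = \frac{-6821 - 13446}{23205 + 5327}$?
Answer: $- \frac{1275675}{57064} \approx -22.355$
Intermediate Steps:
$O{\left(l,x \right)} = 68 + l + x$ ($O{\left(l,x \right)} = \left(68 + x\right) + l = 68 + l + x$)
$n = - \frac{20267}{57064}$ ($n = \frac{\left(-6821 - 13446\right) \frac{1}{23205 + 5327}}{2} = \frac{\left(-20267\right) \frac{1}{28532}}{2} = \frac{1}{2} \left(- \frac{20267}{28532}\right) = - \frac{20267}{57064} \approx -0.35516$)
$n + O{\left(59,-149 \right)} = - \frac{20267}{57064} + \left(68 + 59 - 149\right) = - \frac{20267}{57064} - 22 = - \frac{1275675}{57064}$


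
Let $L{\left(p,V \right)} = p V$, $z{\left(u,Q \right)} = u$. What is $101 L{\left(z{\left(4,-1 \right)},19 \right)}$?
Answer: $7676$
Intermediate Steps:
$L{\left(p,V \right)} = V p$
$101 L{\left(z{\left(4,-1 \right)},19 \right)} = 101 \cdot 19 \cdot 4 = 101 \cdot 76 = 7676$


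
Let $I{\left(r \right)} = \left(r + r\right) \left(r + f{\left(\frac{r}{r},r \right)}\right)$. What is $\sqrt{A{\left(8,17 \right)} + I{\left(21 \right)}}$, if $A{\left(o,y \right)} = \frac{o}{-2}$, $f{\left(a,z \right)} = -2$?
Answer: $\sqrt{794} \approx 28.178$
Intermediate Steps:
$A{\left(o,y \right)} = - \frac{o}{2}$ ($A{\left(o,y \right)} = o \left(- \frac{1}{2}\right) = - \frac{o}{2}$)
$I{\left(r \right)} = 2 r \left(-2 + r\right)$ ($I{\left(r \right)} = \left(r + r\right) \left(r - 2\right) = 2 r \left(-2 + r\right)$)
$\sqrt{A{\left(8,17 \right)} + I{\left(21 \right)}} = \sqrt{\left(- \frac{1}{2}\right) 8 + 2 \cdot 21 \left(-2 + 21\right)} = \sqrt{-4 + 2 \cdot 21 \cdot 19} = \sqrt{-4 + 798} = \sqrt{794}$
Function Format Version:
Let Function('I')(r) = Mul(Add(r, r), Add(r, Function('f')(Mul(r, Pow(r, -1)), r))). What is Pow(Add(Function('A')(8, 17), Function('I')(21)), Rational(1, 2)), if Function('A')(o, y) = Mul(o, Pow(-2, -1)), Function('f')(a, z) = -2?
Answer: Pow(794, Rational(1, 2)) ≈ 28.178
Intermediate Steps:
Function('A')(o, y) = Mul(Rational(-1, 2), o) (Function('A')(o, y) = Mul(o, Rational(-1, 2)) = Mul(Rational(-1, 2), o))
Function('I')(r) = Mul(2, r, Add(-2, r)) (Function('I')(r) = Mul(Add(r, r), Add(r, -2)) = Mul(Mul(2, r), Add(-2, r)) = Mul(2, r, Add(-2, r)))
Pow(Add(Function('A')(8, 17), Function('I')(21)), Rational(1, 2)) = Pow(Add(Mul(Rational(-1, 2), 8), Mul(2, 21, Add(-2, 21))), Rational(1, 2)) = Pow(Add(-4, Mul(2, 21, 19)), Rational(1, 2)) = Pow(Add(-4, 798), Rational(1, 2)) = Pow(794, Rational(1, 2))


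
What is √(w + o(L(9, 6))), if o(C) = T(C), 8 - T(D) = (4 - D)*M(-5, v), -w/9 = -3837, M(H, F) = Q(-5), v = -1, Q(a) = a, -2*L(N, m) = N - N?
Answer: √34561 ≈ 185.91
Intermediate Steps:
L(N, m) = 0 (L(N, m) = -(N - N)/2 = -½*0 = 0)
M(H, F) = -5
w = 34533 (w = -9*(-3837) = 34533)
T(D) = 28 - 5*D (T(D) = 8 - (4 - D)*(-5) = 8 - (-20 + 5*D) = 8 + (20 - 5*D) = 28 - 5*D)
o(C) = 28 - 5*C
√(w + o(L(9, 6))) = √(34533 + (28 - 5*0)) = √(34533 + (28 + 0)) = √(34533 + 28) = √34561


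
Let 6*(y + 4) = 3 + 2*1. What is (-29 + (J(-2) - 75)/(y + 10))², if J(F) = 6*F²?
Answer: 2235025/1681 ≈ 1329.6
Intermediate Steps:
y = -19/6 (y = -4 + (3 + 2*1)/6 = -4 + (3 + 2)/6 = -4 + (⅙)*5 = -4 + ⅚ = -19/6 ≈ -3.1667)
(-29 + (J(-2) - 75)/(y + 10))² = (-29 + (6*(-2)² - 75)/(-19/6 + 10))² = (-29 + (6*4 - 75)/(41/6))² = (-29 + (24 - 75)*(6/41))² = (-29 - 51*6/41)² = (-29 - 306/41)² = (-1495/41)² = 2235025/1681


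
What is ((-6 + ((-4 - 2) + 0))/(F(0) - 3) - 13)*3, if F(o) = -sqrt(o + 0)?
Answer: -27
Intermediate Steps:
F(o) = -sqrt(o)
((-6 + ((-4 - 2) + 0))/(F(0) - 3) - 13)*3 = ((-6 + ((-4 - 2) + 0))/(-sqrt(0) - 3) - 13)*3 = ((-6 + (-6 + 0))/(-1*0 - 3) - 13)*3 = ((-6 - 6)/(0 - 3) - 13)*3 = (-12/(-3) - 13)*3 = (-12*(-1/3) - 13)*3 = (4 - 13)*3 = -9*3 = -27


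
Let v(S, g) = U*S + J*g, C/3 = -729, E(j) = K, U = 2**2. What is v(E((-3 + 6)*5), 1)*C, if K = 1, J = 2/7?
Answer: -65610/7 ≈ -9372.9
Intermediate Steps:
U = 4
J = 2/7 (J = 2*(1/7) = 2/7 ≈ 0.28571)
E(j) = 1
C = -2187 (C = 3*(-729) = -2187)
v(S, g) = 4*S + 2*g/7
v(E((-3 + 6)*5), 1)*C = (4*1 + (2/7)*1)*(-2187) = (4 + 2/7)*(-2187) = (30/7)*(-2187) = -65610/7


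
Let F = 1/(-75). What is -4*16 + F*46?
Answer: -4846/75 ≈ -64.613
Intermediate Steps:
F = -1/75 ≈ -0.013333
-4*16 + F*46 = -4*16 - 1/75*46 = -64 - 46/75 = -4846/75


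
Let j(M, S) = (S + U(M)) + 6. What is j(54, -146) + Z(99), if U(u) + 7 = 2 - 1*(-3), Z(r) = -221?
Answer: -363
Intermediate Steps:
U(u) = -2 (U(u) = -7 + (2 - 1*(-3)) = -7 + (2 + 3) = -7 + 5 = -2)
j(M, S) = 4 + S (j(M, S) = (S - 2) + 6 = (-2 + S) + 6 = 4 + S)
j(54, -146) + Z(99) = (4 - 146) - 221 = -142 - 221 = -363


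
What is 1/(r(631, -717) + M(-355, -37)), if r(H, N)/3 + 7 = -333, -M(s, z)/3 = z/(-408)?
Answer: -136/138757 ≈ -0.00098013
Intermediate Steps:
M(s, z) = z/136 (M(s, z) = -3*z/(-408) = -3*z*(-1)/408 = -(-1)*z/136 = z/136)
r(H, N) = -1020 (r(H, N) = -21 + 3*(-333) = -21 - 999 = -1020)
1/(r(631, -717) + M(-355, -37)) = 1/(-1020 + (1/136)*(-37)) = 1/(-1020 - 37/136) = 1/(-138757/136) = -136/138757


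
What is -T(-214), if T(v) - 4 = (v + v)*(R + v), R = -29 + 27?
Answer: -92452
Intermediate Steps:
R = -2
T(v) = 4 + 2*v*(-2 + v) (T(v) = 4 + (v + v)*(-2 + v) = 4 + (2*v)*(-2 + v) = 4 + 2*v*(-2 + v))
-T(-214) = -(4 - 4*(-214) + 2*(-214)²) = -(4 + 856 + 2*45796) = -(4 + 856 + 91592) = -1*92452 = -92452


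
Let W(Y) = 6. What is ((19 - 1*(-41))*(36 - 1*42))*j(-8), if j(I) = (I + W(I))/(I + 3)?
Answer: -144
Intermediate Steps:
j(I) = (6 + I)/(3 + I) (j(I) = (I + 6)/(I + 3) = (6 + I)/(3 + I))
((19 - 1*(-41))*(36 - 1*42))*j(-8) = ((19 - 1*(-41))*(36 - 1*42))*((6 - 8)/(3 - 8)) = ((19 + 41)*(36 - 42))*(-2/(-5)) = (60*(-6))*(-⅕*(-2)) = -360*⅖ = -144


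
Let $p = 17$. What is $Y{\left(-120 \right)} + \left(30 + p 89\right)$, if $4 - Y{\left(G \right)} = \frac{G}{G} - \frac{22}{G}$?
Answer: $\frac{92749}{60} \approx 1545.8$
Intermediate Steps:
$Y{\left(G \right)} = 3 + \frac{22}{G}$ ($Y{\left(G \right)} = 4 - \left(\frac{G}{G} - \frac{22}{G}\right) = 4 - \left(1 - \frac{22}{G}\right) = 3 + \frac{22}{G}$)
$Y{\left(-120 \right)} + \left(30 + p 89\right) = \left(3 + \frac{22}{-120}\right) + \left(30 + 17 \cdot 89\right) = \left(3 + 22 \left(- \frac{1}{120}\right)\right) + \left(30 + 1513\right) = \left(3 - \frac{11}{60}\right) + 1543 = \frac{169}{60} + 1543 = \frac{92749}{60}$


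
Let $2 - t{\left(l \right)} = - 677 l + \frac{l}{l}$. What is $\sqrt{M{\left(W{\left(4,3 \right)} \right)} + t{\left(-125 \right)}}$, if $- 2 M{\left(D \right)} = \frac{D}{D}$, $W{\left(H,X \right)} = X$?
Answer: $\frac{i \sqrt{338498}}{2} \approx 290.9 i$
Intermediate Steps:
$M{\left(D \right)} = - \frac{1}{2}$ ($M{\left(D \right)} = - \frac{D \frac{1}{D}}{2} = \left(- \frac{1}{2}\right) 1 = - \frac{1}{2}$)
$t{\left(l \right)} = 1 + 677 l$ ($t{\left(l \right)} = 2 - \left(- 677 l + \frac{l}{l}\right) = 2 - \left(- 677 l + 1\right) = 2 - \left(1 - 677 l\right) = 2 + \left(-1 + 677 l\right) = 1 + 677 l$)
$\sqrt{M{\left(W{\left(4,3 \right)} \right)} + t{\left(-125 \right)}} = \sqrt{- \frac{1}{2} + \left(1 + 677 \left(-125\right)\right)} = \sqrt{- \frac{1}{2} + \left(1 - 84625\right)} = \sqrt{- \frac{1}{2} - 84624} = \sqrt{- \frac{169249}{2}} = \frac{i \sqrt{338498}}{2}$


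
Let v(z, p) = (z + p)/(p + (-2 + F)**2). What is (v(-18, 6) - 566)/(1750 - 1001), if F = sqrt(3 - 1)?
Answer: -3971/5243 - 3*sqrt(2)/5243 ≈ -0.75820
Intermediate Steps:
F = sqrt(2) ≈ 1.4142
v(z, p) = (p + z)/(p + (-2 + sqrt(2))**2) (v(z, p) = (z + p)/(p + (-2 + sqrt(2))**2) = (p + z)/(p + (-2 + sqrt(2))**2))
(v(-18, 6) - 566)/(1750 - 1001) = ((6 - 18)/(6 + (2 - sqrt(2))**2) - 566)/(1750 - 1001) = (-12/(6 + (2 - sqrt(2))**2) - 566)/749 = (-12/(6 + (2 - sqrt(2))**2) - 566)*(1/749) = (-566 - 12/(6 + (2 - sqrt(2))**2))*(1/749) = -566/749 - 12/(749*(6 + (2 - sqrt(2))**2))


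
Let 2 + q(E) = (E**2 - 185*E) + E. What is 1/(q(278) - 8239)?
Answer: 1/17891 ≈ 5.5894e-5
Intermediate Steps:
q(E) = -2 + E**2 - 184*E (q(E) = -2 + ((E**2 - 185*E) + E) = -2 + (E**2 - 184*E) = -2 + E**2 - 184*E)
1/(q(278) - 8239) = 1/((-2 + 278**2 - 184*278) - 8239) = 1/((-2 + 77284 - 51152) - 8239) = 1/(26130 - 8239) = 1/17891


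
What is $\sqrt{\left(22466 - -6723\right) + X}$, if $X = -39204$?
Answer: $i \sqrt{10015} \approx 100.07 i$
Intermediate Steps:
$\sqrt{\left(22466 - -6723\right) + X} = \sqrt{\left(22466 - -6723\right) - 39204} = \sqrt{\left(22466 + 6723\right) - 39204} = \sqrt{29189 - 39204} = \sqrt{-10015} = i \sqrt{10015}$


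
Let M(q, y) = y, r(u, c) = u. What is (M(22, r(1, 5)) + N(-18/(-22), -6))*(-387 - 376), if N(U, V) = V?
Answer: 3815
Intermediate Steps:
(M(22, r(1, 5)) + N(-18/(-22), -6))*(-387 - 376) = (1 - 6)*(-387 - 376) = -5*(-763) = 3815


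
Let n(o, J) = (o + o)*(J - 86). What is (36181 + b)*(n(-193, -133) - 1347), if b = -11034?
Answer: 2091903489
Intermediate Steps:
n(o, J) = 2*o*(-86 + J) (n(o, J) = (2*o)*(-86 + J) = 2*o*(-86 + J))
(36181 + b)*(n(-193, -133) - 1347) = (36181 - 11034)*(2*(-193)*(-86 - 133) - 1347) = 25147*(2*(-193)*(-219) - 1347) = 25147*(84534 - 1347) = 25147*83187 = 2091903489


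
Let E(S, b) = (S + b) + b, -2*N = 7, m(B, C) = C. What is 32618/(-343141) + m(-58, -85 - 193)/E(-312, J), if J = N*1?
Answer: 84988056/109461979 ≈ 0.77642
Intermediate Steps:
N = -7/2 (N = -½*7 = -7/2 ≈ -3.5000)
J = -7/2 (J = -7/2*1 = -7/2 ≈ -3.5000)
E(S, b) = S + 2*b
32618/(-343141) + m(-58, -85 - 193)/E(-312, J) = 32618/(-343141) + (-85 - 193)/(-312 + 2*(-7/2)) = 32618*(-1/343141) - 278/(-312 - 7) = -32618/343141 - 278/(-319) = -32618/343141 - 278*(-1/319) = -32618/343141 + 278/319 = 84988056/109461979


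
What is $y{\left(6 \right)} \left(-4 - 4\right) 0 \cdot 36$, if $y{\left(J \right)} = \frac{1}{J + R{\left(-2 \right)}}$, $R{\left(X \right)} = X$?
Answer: $0$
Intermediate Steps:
$y{\left(J \right)} = \frac{1}{-2 + J}$ ($y{\left(J \right)} = \frac{1}{J - 2} = \frac{1}{-2 + J}$)
$y{\left(6 \right)} \left(-4 - 4\right) 0 \cdot 36 = \frac{\left(-4 - 4\right) 0}{-2 + 6} \cdot 36 = \frac{\left(-4 - 4\right) 0}{4} \cdot 36 = \frac{\left(-8\right) 0}{4} \cdot 36 = \frac{1}{4} \cdot 0 \cdot 36 = 0 \cdot 36 = 0$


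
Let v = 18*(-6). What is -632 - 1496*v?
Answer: 160936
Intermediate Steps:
v = -108
-632 - 1496*v = -632 - 1496*(-108) = -632 + 161568 = 160936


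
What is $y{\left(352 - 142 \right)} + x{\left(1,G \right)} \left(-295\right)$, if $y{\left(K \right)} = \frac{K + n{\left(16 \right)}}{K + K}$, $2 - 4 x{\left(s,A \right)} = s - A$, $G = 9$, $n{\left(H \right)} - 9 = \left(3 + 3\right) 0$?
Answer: $- \frac{103177}{140} \approx -736.98$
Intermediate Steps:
$n{\left(H \right)} = 9$ ($n{\left(H \right)} = 9 + \left(3 + 3\right) 0 = 9 + 6 \cdot 0 = 9 + 0 = 9$)
$x{\left(s,A \right)} = \frac{1}{2} - \frac{s}{4} + \frac{A}{4}$ ($x{\left(s,A \right)} = \frac{1}{2} - \frac{s - A}{4} = \frac{1}{2} + \left(- \frac{s}{4} + \frac{A}{4}\right) = \frac{1}{2} - \frac{s}{4} + \frac{A}{4}$)
$y{\left(K \right)} = \frac{9 + K}{2 K}$ ($y{\left(K \right)} = \frac{K + 9}{K + K} = \frac{9 + K}{2 K}$)
$y{\left(352 - 142 \right)} + x{\left(1,G \right)} \left(-295\right) = \frac{9 + \left(352 - 142\right)}{2 \left(352 - 142\right)} + \left(\frac{1}{2} - \frac{1}{4} + \frac{1}{4} \cdot 9\right) \left(-295\right) = \frac{9 + \left(352 - 142\right)}{2 \left(352 - 142\right)} + \left(\frac{1}{2} - \frac{1}{4} + \frac{9}{4}\right) \left(-295\right) = \frac{9 + 210}{2 \cdot 210} + \frac{5}{2} \left(-295\right) = \frac{1}{2} \cdot \frac{1}{210} \cdot 219 - \frac{1475}{2} = \frac{73}{140} - \frac{1475}{2} = - \frac{103177}{140}$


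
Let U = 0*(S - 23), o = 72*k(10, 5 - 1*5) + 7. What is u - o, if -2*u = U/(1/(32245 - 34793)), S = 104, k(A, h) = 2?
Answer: -151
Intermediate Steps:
o = 151 (o = 72*2 + 7 = 144 + 7 = 151)
U = 0 (U = 0*(104 - 23) = 0*81 = 0)
u = 0 (u = -0/(1/(32245 - 34793)) = -0/(1/(-2548)) = -0/(-1/2548) = -0*(-2548) = -½*0 = 0)
u - o = 0 - 1*151 = 0 - 151 = -151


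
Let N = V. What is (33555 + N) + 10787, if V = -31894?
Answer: 12448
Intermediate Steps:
N = -31894
(33555 + N) + 10787 = (33555 - 31894) + 10787 = 1661 + 10787 = 12448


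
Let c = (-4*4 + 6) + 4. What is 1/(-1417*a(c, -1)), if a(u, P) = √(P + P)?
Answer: I*√2/2834 ≈ 0.00049902*I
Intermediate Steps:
c = -6 (c = (-16 + 6) + 4 = -10 + 4 = -6)
a(u, P) = √2*√P (a(u, P) = √(2*P) = √2*√P)
1/(-1417*a(c, -1)) = 1/(-1417*√2*√(-1)) = 1/(-1417*√2*I) = 1/(-1417*I*√2) = I*√2/2834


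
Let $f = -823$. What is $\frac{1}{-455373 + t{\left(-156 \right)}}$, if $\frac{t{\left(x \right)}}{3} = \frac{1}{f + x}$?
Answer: $- \frac{979}{445810170} \approx -2.196 \cdot 10^{-6}$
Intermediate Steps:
$t{\left(x \right)} = \frac{3}{-823 + x}$
$\frac{1}{-455373 + t{\left(-156 \right)}} = \frac{1}{-455373 + \frac{3}{-823 - 156}} = \frac{1}{-455373 + \frac{3}{-979}} = \frac{1}{-455373 + 3 \left(- \frac{1}{979}\right)} = \frac{1}{-455373 - \frac{3}{979}} = \frac{1}{- \frac{445810170}{979}} = - \frac{979}{445810170}$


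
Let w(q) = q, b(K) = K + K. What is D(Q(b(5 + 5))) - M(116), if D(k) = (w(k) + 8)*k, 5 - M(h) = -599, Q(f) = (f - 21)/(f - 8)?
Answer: -87071/144 ≈ -604.66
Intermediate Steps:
b(K) = 2*K
Q(f) = (-21 + f)/(-8 + f)
M(h) = 604 (M(h) = 5 - 1*(-599) = 5 + 599 = 604)
D(k) = k*(8 + k) (D(k) = (k + 8)*k = (8 + k)*k = k*(8 + k))
D(Q(b(5 + 5))) - M(116) = ((-21 + 2*(5 + 5))/(-8 + 2*(5 + 5)))*(8 + (-21 + 2*(5 + 5))/(-8 + 2*(5 + 5))) - 1*604 = ((-21 + 2*10)/(-8 + 2*10))*(8 + (-21 + 2*10)/(-8 + 2*10)) - 604 = ((-21 + 20)/(-8 + 20))*(8 + (-21 + 20)/(-8 + 20)) - 604 = (-1/12)*(8 - 1/12) - 604 = ((1/12)*(-1))*(8 + (1/12)*(-1)) - 604 = -(8 - 1/12)/12 - 604 = -1/12*95/12 - 604 = -95/144 - 604 = -87071/144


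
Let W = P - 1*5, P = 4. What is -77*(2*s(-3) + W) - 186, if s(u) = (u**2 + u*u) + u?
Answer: -2419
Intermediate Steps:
s(u) = u + 2*u**2 (s(u) = (u**2 + u**2) + u = 2*u**2 + u = u + 2*u**2)
W = -1 (W = 4 - 1*5 = 4 - 5 = -1)
-77*(2*s(-3) + W) - 186 = -77*(2*(-3*(1 + 2*(-3))) - 1) - 186 = -77*(2*(-3*(1 - 6)) - 1) - 186 = -77*(2*(-3*(-5)) - 1) - 186 = -77*(2*15 - 1) - 186 = -77*(30 - 1) - 186 = -77*29 - 186 = -2233 - 186 = -2419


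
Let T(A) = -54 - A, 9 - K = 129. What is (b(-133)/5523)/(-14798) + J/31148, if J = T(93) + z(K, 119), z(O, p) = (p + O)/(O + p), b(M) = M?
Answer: -213006125/45459034257 ≈ -0.0046857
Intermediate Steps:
K = -120 (K = 9 - 1*129 = 9 - 129 = -120)
z(O, p) = 1 (z(O, p) = (O + p)/(O + p) = 1)
J = -146 (J = (-54 - 1*93) + 1 = (-54 - 93) + 1 = -147 + 1 = -146)
(b(-133)/5523)/(-14798) + J/31148 = -133/5523/(-14798) - 146/31148 = -133*1/5523*(-1/14798) - 146*1/31148 = -19/789*(-1/14798) - 73/15574 = 19/11675622 - 73/15574 = -213006125/45459034257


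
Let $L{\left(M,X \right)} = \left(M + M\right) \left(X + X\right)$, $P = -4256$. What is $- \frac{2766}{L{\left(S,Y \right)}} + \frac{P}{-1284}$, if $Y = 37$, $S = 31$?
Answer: $\frac{1996873}{736374} \approx 2.7118$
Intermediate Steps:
$L{\left(M,X \right)} = 4 M X$ ($L{\left(M,X \right)} = 2 M 2 X = 4 M X$)
$- \frac{2766}{L{\left(S,Y \right)}} + \frac{P}{-1284} = - \frac{2766}{4 \cdot 31 \cdot 37} - \frac{4256}{-1284} = - \frac{2766}{4588} - - \frac{1064}{321} = \left(-2766\right) \frac{1}{4588} + \frac{1064}{321} = - \frac{1383}{2294} + \frac{1064}{321} = \frac{1996873}{736374}$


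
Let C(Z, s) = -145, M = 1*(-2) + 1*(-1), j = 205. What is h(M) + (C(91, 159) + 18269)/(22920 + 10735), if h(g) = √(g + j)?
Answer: 18124/33655 + √202 ≈ 14.751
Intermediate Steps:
M = -3 (M = -2 - 1 = -3)
h(g) = √(205 + g) (h(g) = √(g + 205) = √(205 + g))
h(M) + (C(91, 159) + 18269)/(22920 + 10735) = √(205 - 3) + (-145 + 18269)/(22920 + 10735) = √202 + 18124/33655 = 18124/33655 + √202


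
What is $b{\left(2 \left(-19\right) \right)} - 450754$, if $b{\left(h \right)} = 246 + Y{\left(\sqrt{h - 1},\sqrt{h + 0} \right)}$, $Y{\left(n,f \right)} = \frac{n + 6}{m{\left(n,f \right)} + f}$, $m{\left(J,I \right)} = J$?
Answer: $\frac{- 450508 \sqrt{38} - 450507 \sqrt{39} - 6 i}{\sqrt{38} + \sqrt{39}} \approx -4.5051 \cdot 10^{5} - 0.4835 i$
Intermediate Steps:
$Y{\left(n,f \right)} = \frac{6 + n}{f + n}$ ($Y{\left(n,f \right)} = \frac{n + 6}{n + f} = \frac{6 + n}{f + n}$)
$b{\left(h \right)} = 246 + \frac{6 + \sqrt{-1 + h}}{\sqrt{h} + \sqrt{-1 + h}}$ ($b{\left(h \right)} = 246 + \frac{6 + \sqrt{h - 1}}{\sqrt{h + 0} + \sqrt{h - 1}} = 246 + \frac{6 + \sqrt{-1 + h}}{\sqrt{h} + \sqrt{-1 + h}}$)
$b{\left(2 \left(-19\right) \right)} - 450754 = \frac{6 + 246 \sqrt{2 \left(-19\right)} + 247 \sqrt{-1 + 2 \left(-19\right)}}{\sqrt{2 \left(-19\right)} + \sqrt{-1 + 2 \left(-19\right)}} - 450754 = \frac{6 + 246 \sqrt{-38} + 247 \sqrt{-1 - 38}}{\sqrt{-38} + \sqrt{-1 - 38}} - 450754 = \frac{6 + 246 i \sqrt{38} + 247 \sqrt{-39}}{i \sqrt{38} + \sqrt{-39}} - 450754 = \frac{6 + 246 i \sqrt{38} + 247 i \sqrt{39}}{i \sqrt{38} + i \sqrt{39}} - 450754 = -450754 + \frac{6 + 246 i \sqrt{38} + 247 i \sqrt{39}}{i \sqrt{38} + i \sqrt{39}}$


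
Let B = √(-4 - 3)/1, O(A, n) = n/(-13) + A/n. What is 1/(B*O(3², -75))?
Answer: -325*I*√7/12852 ≈ -0.066905*I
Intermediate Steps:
O(A, n) = -n/13 + A/n (O(A, n) = n*(-1/13) + A/n = -n/13 + A/n)
B = I*√7 (B = √(-7)*1 = (I*√7)*1 = I*√7 ≈ 2.6458*I)
1/(B*O(3², -75)) = 1/((I*√7)*(-1/13*(-75) + 3²/(-75))) = 1/((I*√7)*(75/13 + 9*(-1/75))) = 1/((I*√7)*(75/13 - 3/25)) = 1/((I*√7)*(1836/325)) = 1/(1836*I*√7/325) = -325*I*√7/12852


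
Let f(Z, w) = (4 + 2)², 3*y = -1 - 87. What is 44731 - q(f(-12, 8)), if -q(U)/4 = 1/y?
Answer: 984079/22 ≈ 44731.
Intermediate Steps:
y = -88/3 (y = (-1 - 87)/3 = (⅓)*(-88) = -88/3 ≈ -29.333)
f(Z, w) = 36 (f(Z, w) = 6² = 36)
q(U) = 3/22 (q(U) = -4/(-88/3) = -4*(-3/88) = 3/22)
44731 - q(f(-12, 8)) = 44731 - 1*3/22 = 44731 - 3/22 = 984079/22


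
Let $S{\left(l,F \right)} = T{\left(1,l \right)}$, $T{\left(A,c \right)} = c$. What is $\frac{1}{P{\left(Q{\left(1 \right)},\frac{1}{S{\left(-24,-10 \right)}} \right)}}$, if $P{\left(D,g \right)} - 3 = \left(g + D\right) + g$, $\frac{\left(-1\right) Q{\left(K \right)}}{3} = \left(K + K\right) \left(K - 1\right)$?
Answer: $\frac{12}{35} \approx 0.34286$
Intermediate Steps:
$S{\left(l,F \right)} = l$
$Q{\left(K \right)} = - 6 K \left(-1 + K\right)$ ($Q{\left(K \right)} = - 3 \left(K + K\right) \left(K - 1\right) = - 3 \cdot 2 K \left(-1 + K\right) = - 6 K \left(-1 + K\right)$)
$P{\left(D,g \right)} = 3 + D + 2 g$ ($P{\left(D,g \right)} = 3 + \left(\left(g + D\right) + g\right) = 3 + \left(\left(D + g\right) + g\right) = 3 + \left(D + 2 g\right) = 3 + D + 2 g$)
$\frac{1}{P{\left(Q{\left(1 \right)},\frac{1}{S{\left(-24,-10 \right)}} \right)}} = \frac{1}{3 + 6 \cdot 1 \left(1 - 1\right) + \frac{2}{-24}} = \frac{1}{3 + 6 \cdot 1 \left(1 - 1\right) + 2 \left(- \frac{1}{24}\right)} = \frac{1}{3 + 6 \cdot 1 \cdot 0 - \frac{1}{12}} = \frac{1}{3 + 0 - \frac{1}{12}} = \frac{1}{\frac{35}{12}} = \frac{12}{35}$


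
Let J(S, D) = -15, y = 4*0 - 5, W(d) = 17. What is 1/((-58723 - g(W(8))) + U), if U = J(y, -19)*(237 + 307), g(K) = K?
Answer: -1/66900 ≈ -1.4948e-5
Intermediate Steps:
y = -5 (y = 0 - 5 = -5)
U = -8160 (U = -15*(237 + 307) = -15*544 = -8160)
1/((-58723 - g(W(8))) + U) = 1/((-58723 - 1*17) - 8160) = 1/((-58723 - 17) - 8160) = 1/(-58740 - 8160) = 1/(-66900) = -1/66900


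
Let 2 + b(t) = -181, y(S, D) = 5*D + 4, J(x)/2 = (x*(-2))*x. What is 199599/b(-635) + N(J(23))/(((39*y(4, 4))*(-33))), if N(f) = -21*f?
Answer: -171481825/157014 ≈ -1092.1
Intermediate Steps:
J(x) = -4*x² (J(x) = 2*((x*(-2))*x) = 2*((-2*x)*x) = 2*(-2*x²) = -4*x²)
y(S, D) = 4 + 5*D
b(t) = -183 (b(t) = -2 - 181 = -183)
199599/b(-635) + N(J(23))/(((39*y(4, 4))*(-33))) = 199599/(-183) + (-(-84)*23²)/(((39*(4 + 5*4))*(-33))) = 199599*(-1/183) + (-(-84)*529)/(((39*(4 + 20))*(-33))) = -66533/61 + (-21*(-2116))/(((39*24)*(-33))) = -66533/61 + 44436/((936*(-33))) = -66533/61 + 44436/(-30888) = -66533/61 + 44436*(-1/30888) = -66533/61 - 3703/2574 = -171481825/157014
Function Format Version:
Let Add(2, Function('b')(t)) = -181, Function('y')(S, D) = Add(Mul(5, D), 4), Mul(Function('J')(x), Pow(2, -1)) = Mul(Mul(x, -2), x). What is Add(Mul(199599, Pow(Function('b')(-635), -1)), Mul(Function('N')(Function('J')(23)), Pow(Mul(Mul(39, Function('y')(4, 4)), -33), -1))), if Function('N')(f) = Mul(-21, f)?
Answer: Rational(-171481825, 157014) ≈ -1092.1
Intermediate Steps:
Function('J')(x) = Mul(-4, Pow(x, 2)) (Function('J')(x) = Mul(2, Mul(Mul(x, -2), x)) = Mul(2, Mul(Mul(-2, x), x)) = Mul(2, Mul(-2, Pow(x, 2))) = Mul(-4, Pow(x, 2)))
Function('y')(S, D) = Add(4, Mul(5, D))
Function('b')(t) = -183 (Function('b')(t) = Add(-2, -181) = -183)
Add(Mul(199599, Pow(Function('b')(-635), -1)), Mul(Function('N')(Function('J')(23)), Pow(Mul(Mul(39, Function('y')(4, 4)), -33), -1))) = Add(Mul(199599, Pow(-183, -1)), Mul(Mul(-21, Mul(-4, Pow(23, 2))), Pow(Mul(Mul(39, Add(4, Mul(5, 4))), -33), -1))) = Add(Mul(199599, Rational(-1, 183)), Mul(Mul(-21, Mul(-4, 529)), Pow(Mul(Mul(39, Add(4, 20)), -33), -1))) = Add(Rational(-66533, 61), Mul(Mul(-21, -2116), Pow(Mul(Mul(39, 24), -33), -1))) = Add(Rational(-66533, 61), Mul(44436, Pow(Mul(936, -33), -1))) = Add(Rational(-66533, 61), Mul(44436, Pow(-30888, -1))) = Add(Rational(-66533, 61), Mul(44436, Rational(-1, 30888))) = Add(Rational(-66533, 61), Rational(-3703, 2574)) = Rational(-171481825, 157014)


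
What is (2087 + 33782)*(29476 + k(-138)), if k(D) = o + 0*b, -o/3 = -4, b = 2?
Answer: 1057705072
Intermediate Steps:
o = 12 (o = -3*(-4) = 12)
k(D) = 12 (k(D) = 12 + 0*2 = 12 + 0 = 12)
(2087 + 33782)*(29476 + k(-138)) = (2087 + 33782)*(29476 + 12) = 35869*29488 = 1057705072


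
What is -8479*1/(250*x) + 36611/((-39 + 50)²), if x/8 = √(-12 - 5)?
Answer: 36611/121 + 8479*I*√17/34000 ≈ 302.57 + 1.0282*I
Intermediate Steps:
x = 8*I*√17 (x = 8*√(-12 - 5) = 8*√(-17) = 8*(I*√17) = 8*I*√17 ≈ 32.985*I)
-8479*1/(250*x) + 36611/((-39 + 50)²) = -8479*(-I*√17/34000) + 36611/((-39 + 50)²) = -8479*(-I*√17/34000) + 36611/(11²) = -8479*(-I*√17/34000) + 36611/121 = -(-8479)*I*√17/34000 + 36611*(1/121) = 8479*I*√17/34000 + 36611/121 = 36611/121 + 8479*I*√17/34000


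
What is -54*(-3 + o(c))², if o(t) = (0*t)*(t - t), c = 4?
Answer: -486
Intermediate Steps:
o(t) = 0 (o(t) = 0*0 = 0)
-54*(-3 + o(c))² = -54*(-3 + 0)² = -54*(-3)² = -54*9 = -486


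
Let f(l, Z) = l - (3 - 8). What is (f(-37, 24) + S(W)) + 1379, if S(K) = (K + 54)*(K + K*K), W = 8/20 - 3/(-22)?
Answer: 1852673029/1331000 ≈ 1391.9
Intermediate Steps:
f(l, Z) = 5 + l (f(l, Z) = l - 1*(-5) = l + 5 = 5 + l)
W = 59/110 (W = 8*(1/20) - 3*(-1/22) = ⅖ + 3/22 = 59/110 ≈ 0.53636)
S(K) = (54 + K)*(K + K²)
(f(-37, 24) + S(W)) + 1379 = ((5 - 37) + 59*(54 + (59/110)² + 55*(59/110))/110) + 1379 = (-32 + 59*(54 + 3481/12100 + 59/2)/110) + 1379 = (-32 + (59/110)*(1013831/12100)) + 1379 = (-32 + 59816029/1331000) + 1379 = 17224029/1331000 + 1379 = 1852673029/1331000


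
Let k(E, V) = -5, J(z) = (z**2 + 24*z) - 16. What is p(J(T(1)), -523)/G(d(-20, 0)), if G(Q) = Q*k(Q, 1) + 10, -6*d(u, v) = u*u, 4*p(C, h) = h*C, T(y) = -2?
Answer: 4707/206 ≈ 22.850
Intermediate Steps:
J(z) = -16 + z**2 + 24*z
p(C, h) = C*h/4 (p(C, h) = (h*C)/4 = (C*h)/4 = C*h/4)
d(u, v) = -u**2/6 (d(u, v) = -u*u/6 = -u**2/6)
G(Q) = 10 - 5*Q (G(Q) = Q*(-5) + 10 = -5*Q + 10 = 10 - 5*Q)
p(J(T(1)), -523)/G(d(-20, 0)) = ((1/4)*(-16 + (-2)**2 + 24*(-2))*(-523))/(10 - (-5)*(-20)**2/6) = ((1/4)*(-16 + 4 - 48)*(-523))/(10 - (-5)*400/6) = ((1/4)*(-60)*(-523))/(10 - 5*(-200/3)) = 7845/(10 + 1000/3) = 7845/(1030/3) = 7845*(3/1030) = 4707/206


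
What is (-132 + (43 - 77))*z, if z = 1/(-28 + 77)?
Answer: -166/49 ≈ -3.3878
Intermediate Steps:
z = 1/49 ≈ 0.020408
(-132 + (43 - 77))*z = (-132 + (43 - 77))*(1/49) = (-132 - 34)*(1/49) = -166*1/49 = -166/49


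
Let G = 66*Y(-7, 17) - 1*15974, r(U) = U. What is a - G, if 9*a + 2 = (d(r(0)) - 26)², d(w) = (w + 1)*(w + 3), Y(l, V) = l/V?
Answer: 2457139/153 ≈ 16060.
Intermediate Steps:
d(w) = (1 + w)*(3 + w)
G = -272020/17 (G = 66*(-7/17) - 1*15974 = 66*(-7*1/17) - 15974 = 66*(-7/17) - 15974 = -462/17 - 15974 = -272020/17 ≈ -16001.)
a = 527/9 (a = -2/9 + ((3 + 0² + 4*0) - 26)²/9 = -2/9 + ((3 + 0 + 0) - 26)²/9 = -2/9 + (3 - 26)²/9 = -2/9 + (⅑)*(-23)² = -2/9 + (⅑)*529 = -2/9 + 529/9 = 527/9 ≈ 58.556)
a - G = 527/9 - 1*(-272020/17) = 527/9 + 272020/17 = 2457139/153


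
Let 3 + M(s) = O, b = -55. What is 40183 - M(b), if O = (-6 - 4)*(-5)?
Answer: 40136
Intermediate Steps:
O = 50 (O = -10*(-5) = 50)
M(s) = 47 (M(s) = -3 + 50 = 47)
40183 - M(b) = 40183 - 1*47 = 40183 - 47 = 40136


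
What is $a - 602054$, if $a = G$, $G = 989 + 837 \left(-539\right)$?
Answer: $-1052208$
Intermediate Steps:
$G = -450154$ ($G = 989 - 451143 = -450154$)
$a = -450154$
$a - 602054 = -450154 - 602054 = -1052208$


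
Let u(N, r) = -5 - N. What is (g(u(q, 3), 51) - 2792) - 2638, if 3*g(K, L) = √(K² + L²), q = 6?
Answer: -5430 + √2722/3 ≈ -5412.6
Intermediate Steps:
g(K, L) = √(K² + L²)/3
(g(u(q, 3), 51) - 2792) - 2638 = (√((-5 - 1*6)² + 51²)/3 - 2792) - 2638 = (√((-5 - 6)² + 2601)/3 - 2792) - 2638 = (√((-11)² + 2601)/3 - 2792) - 2638 = (√(121 + 2601)/3 - 2792) - 2638 = (√2722/3 - 2792) - 2638 = (-2792 + √2722/3) - 2638 = -5430 + √2722/3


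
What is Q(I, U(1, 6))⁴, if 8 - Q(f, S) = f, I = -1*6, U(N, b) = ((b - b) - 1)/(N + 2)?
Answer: 38416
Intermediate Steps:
U(N, b) = -1/(2 + N) (U(N, b) = (0 - 1)/(2 + N) = -1/(2 + N))
I = -6
Q(f, S) = 8 - f
Q(I, U(1, 6))⁴ = (8 - 1*(-6))⁴ = (8 + 6)⁴ = 14⁴ = 38416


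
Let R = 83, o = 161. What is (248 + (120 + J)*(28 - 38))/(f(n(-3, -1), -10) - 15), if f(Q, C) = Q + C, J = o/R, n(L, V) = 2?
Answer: 80626/1909 ≈ 42.235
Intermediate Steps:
J = 161/83 ≈ 1.9398
f(Q, C) = C + Q
(248 + (120 + J)*(28 - 38))/(f(n(-3, -1), -10) - 15) = (248 + (120 + 161/83)*(28 - 38))/((-10 + 2) - 15) = (248 + (10121/83)*(-10))/(-8 - 15) = (248 - 101210/83)/(-23) = -80626/83*(-1/23) = 80626/1909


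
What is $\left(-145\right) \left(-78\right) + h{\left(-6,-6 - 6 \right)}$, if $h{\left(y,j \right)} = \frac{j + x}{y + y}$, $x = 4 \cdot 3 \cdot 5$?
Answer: $11306$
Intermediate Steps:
$x = 60$ ($x = 12 \cdot 5 = 60$)
$h{\left(y,j \right)} = \frac{60 + j}{2 y}$ ($h{\left(y,j \right)} = \frac{j + 60}{y + y} = \frac{60 + j}{2 y}$)
$\left(-145\right) \left(-78\right) + h{\left(-6,-6 - 6 \right)} = \left(-145\right) \left(-78\right) + \frac{60 - 12}{2 \left(-6\right)} = 11310 + \frac{1}{2} \left(- \frac{1}{6}\right) \left(60 - 12\right) = 11310 + \frac{1}{2} \left(- \frac{1}{6}\right) 48 = 11310 - 4 = 11306$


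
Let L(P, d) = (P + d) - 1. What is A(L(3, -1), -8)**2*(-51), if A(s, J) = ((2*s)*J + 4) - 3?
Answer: -11475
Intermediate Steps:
L(P, d) = -1 + P + d
A(s, J) = 1 + 2*J*s (A(s, J) = (2*J*s + 4) - 3 = (4 + 2*J*s) - 3 = 1 + 2*J*s)
A(L(3, -1), -8)**2*(-51) = (1 + 2*(-8)*(-1 + 3 - 1))**2*(-51) = (1 + 2*(-8)*1)**2*(-51) = (1 - 16)**2*(-51) = (-15)**2*(-51) = 225*(-51) = -11475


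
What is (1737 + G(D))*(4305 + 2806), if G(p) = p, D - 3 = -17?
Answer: 12252253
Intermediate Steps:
D = -14 (D = 3 - 17 = -14)
(1737 + G(D))*(4305 + 2806) = (1737 - 14)*(4305 + 2806) = 1723*7111 = 12252253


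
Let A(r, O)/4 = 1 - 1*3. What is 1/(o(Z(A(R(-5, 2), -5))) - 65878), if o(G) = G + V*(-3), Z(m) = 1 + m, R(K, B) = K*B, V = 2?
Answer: -1/65891 ≈ -1.5177e-5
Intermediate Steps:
R(K, B) = B*K
A(r, O) = -8 (A(r, O) = 4*(1 - 1*3) = 4*(1 - 3) = 4*(-2) = -8)
o(G) = -6 + G (o(G) = G + 2*(-3) = G - 6 = -6 + G)
1/(o(Z(A(R(-5, 2), -5))) - 65878) = 1/((-6 + (1 - 8)) - 65878) = 1/((-6 - 7) - 65878) = 1/(-13 - 65878) = 1/(-65891) = -1/65891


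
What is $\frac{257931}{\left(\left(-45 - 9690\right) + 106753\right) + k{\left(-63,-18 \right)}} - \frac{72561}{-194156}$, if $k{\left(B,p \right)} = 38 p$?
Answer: $\frac{28534471305}{9351912052} \approx 3.0512$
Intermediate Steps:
$\frac{257931}{\left(\left(-45 - 9690\right) + 106753\right) + k{\left(-63,-18 \right)}} - \frac{72561}{-194156} = \frac{257931}{\left(\left(-45 - 9690\right) + 106753\right) + 38 \left(-18\right)} - \frac{72561}{-194156} = \frac{257931}{\left(\left(-45 - 9690\right) + 106753\right) - 684} - - \frac{72561}{194156} = \frac{257931}{\left(-9735 + 106753\right) - 684} + \frac{72561}{194156} = \frac{257931}{97018 - 684} + \frac{72561}{194156} = \frac{257931}{96334} + \frac{72561}{194156} = \frac{28534471305}{9351912052}$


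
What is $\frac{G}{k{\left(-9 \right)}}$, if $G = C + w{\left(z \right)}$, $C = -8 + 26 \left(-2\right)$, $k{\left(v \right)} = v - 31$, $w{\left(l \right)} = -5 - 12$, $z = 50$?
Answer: $\frac{77}{40} \approx 1.925$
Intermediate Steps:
$w{\left(l \right)} = -17$ ($w{\left(l \right)} = -5 - 12 = -17$)
$k{\left(v \right)} = -31 + v$
$C = -60$ ($C = -8 - 52 = -60$)
$G = -77$ ($G = -60 - 17 = -77$)
$\frac{G}{k{\left(-9 \right)}} = - \frac{77}{-31 - 9} = - \frac{77}{-40} = \left(-77\right) \left(- \frac{1}{40}\right) = \frac{77}{40}$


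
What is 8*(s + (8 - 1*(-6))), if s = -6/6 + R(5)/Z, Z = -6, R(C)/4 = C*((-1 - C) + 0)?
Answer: 264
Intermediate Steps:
R(C) = 4*C*(-1 - C) (R(C) = 4*(C*((-1 - C) + 0)) = 4*(C*(-1 - C)) = 4*C*(-1 - C))
s = 19 (s = -6/6 - 4*5*(1 + 5)/(-6) = -6*1/6 - 4*5*6*(-1/6) = -1 - 120*(-1/6) = -1 + 20 = 19)
8*(s + (8 - 1*(-6))) = 8*(19 + (8 - 1*(-6))) = 8*(19 + (8 + 6)) = 8*(19 + 14) = 8*33 = 264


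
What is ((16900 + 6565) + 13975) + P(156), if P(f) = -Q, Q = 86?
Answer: 37354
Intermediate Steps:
P(f) = -86 (P(f) = -1*86 = -86)
((16900 + 6565) + 13975) + P(156) = ((16900 + 6565) + 13975) - 86 = (23465 + 13975) - 86 = 37440 - 86 = 37354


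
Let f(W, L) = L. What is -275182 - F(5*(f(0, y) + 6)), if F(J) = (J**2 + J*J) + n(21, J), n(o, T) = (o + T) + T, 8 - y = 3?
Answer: -281363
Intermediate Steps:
y = 5 (y = 8 - 1*3 = 8 - 3 = 5)
n(o, T) = o + 2*T (n(o, T) = (T + o) + T = o + 2*T)
F(J) = 21 + 2*J + 2*J**2 (F(J) = (J**2 + J*J) + (21 + 2*J) = (J**2 + J**2) + (21 + 2*J) = 2*J**2 + (21 + 2*J) = 21 + 2*J + 2*J**2)
-275182 - F(5*(f(0, y) + 6)) = -275182 - (21 + 2*(5*(5 + 6)) + 2*(5*(5 + 6))**2) = -275182 - (21 + 2*(5*11) + 2*(5*11)**2) = -275182 - (21 + 2*55 + 2*55**2) = -275182 - (21 + 110 + 2*3025) = -275182 - (21 + 110 + 6050) = -275182 - 1*6181 = -275182 - 6181 = -281363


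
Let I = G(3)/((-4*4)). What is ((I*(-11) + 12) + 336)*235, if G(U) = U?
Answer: 1316235/16 ≈ 82265.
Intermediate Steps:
I = -3/16 (I = 3/((-4*4)) = 3/(-16) = 3*(-1/16) = -3/16 ≈ -0.18750)
((I*(-11) + 12) + 336)*235 = ((-3/16*(-11) + 12) + 336)*235 = ((33/16 + 12) + 336)*235 = (225/16 + 336)*235 = (5601/16)*235 = 1316235/16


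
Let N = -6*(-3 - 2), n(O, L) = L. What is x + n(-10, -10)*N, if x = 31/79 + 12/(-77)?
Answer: -1823461/6083 ≈ -299.76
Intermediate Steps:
x = 1439/6083 (x = 31*(1/79) + 12*(-1/77) = 31/79 - 12/77 = 1439/6083 ≈ 0.23656)
N = 30 (N = -6*(-5) = 30)
x + n(-10, -10)*N = 1439/6083 - 10*30 = 1439/6083 - 300 = -1823461/6083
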